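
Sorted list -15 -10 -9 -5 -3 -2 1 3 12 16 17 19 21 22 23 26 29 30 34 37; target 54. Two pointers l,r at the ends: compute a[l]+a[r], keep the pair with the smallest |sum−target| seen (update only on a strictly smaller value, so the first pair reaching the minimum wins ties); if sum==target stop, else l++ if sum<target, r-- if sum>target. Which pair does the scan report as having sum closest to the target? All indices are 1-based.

pair (17, 37) with sum 54 (|Δ|=0)

[1,20] -15+37=22 d=32 * → l++
[2,20] -10+37=27 d=27 * → l++
[3,20] -9+37=28 d=26 * → l++
[4,20] -5+37=32 d=22 * → l++
[5,20] -3+37=34 d=20 * → l++
[6,20] -2+37=35 d=19 * → l++
[7,20] 1+37=38 d=16 * → l++
[8,20] 3+37=40 d=14 * → l++
[9,20] 12+37=49 d=5 * → l++
[10,20] 16+37=53 d=1 * → l++
[11,20] 17+37=54 d=0 * → stop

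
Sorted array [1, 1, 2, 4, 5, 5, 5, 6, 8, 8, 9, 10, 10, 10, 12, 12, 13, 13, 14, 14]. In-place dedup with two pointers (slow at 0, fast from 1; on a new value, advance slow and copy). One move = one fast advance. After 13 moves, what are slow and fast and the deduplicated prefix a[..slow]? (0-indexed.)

slow=7, fast=14, prefix=[1, 2, 4, 5, 6, 8, 9, 10]

slow=0 fast=1: a[fast]=1=a[slow] dup, fast++
slow=0 fast=2: a[fast]=2≠a[slow]=1 write a[1]=2, slow++,fast++
slow=1 fast=3: a[fast]=4≠a[slow]=2 write a[2]=4, slow++,fast++
slow=2 fast=4: a[fast]=5≠a[slow]=4 write a[3]=5, slow++,fast++
slow=3 fast=5: a[fast]=5=a[slow] dup, fast++
slow=3 fast=6: a[fast]=5=a[slow] dup, fast++
slow=3 fast=7: a[fast]=6≠a[slow]=5 write a[4]=6, slow++,fast++
slow=4 fast=8: a[fast]=8≠a[slow]=6 write a[5]=8, slow++,fast++
slow=5 fast=9: a[fast]=8=a[slow] dup, fast++
slow=5 fast=10: a[fast]=9≠a[slow]=8 write a[6]=9, slow++,fast++
slow=6 fast=11: a[fast]=10≠a[slow]=9 write a[7]=10, slow++,fast++
slow=7 fast=12: a[fast]=10=a[slow] dup, fast++
slow=7 fast=13: a[fast]=10=a[slow] dup, fast++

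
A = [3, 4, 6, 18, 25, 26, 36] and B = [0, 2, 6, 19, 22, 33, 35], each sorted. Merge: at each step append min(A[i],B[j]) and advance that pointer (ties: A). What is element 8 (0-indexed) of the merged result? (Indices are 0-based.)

merged[8] = 22

[i=0,j=0] A[i]=3>B[j]=0 take 0 → j++
[i=0,j=1] A[i]=3>B[j]=2 take 2 → j++
[i=0,j=2] A[i]=3<=B[j]=6 take 3 → i++
[i=1,j=2] A[i]=4<=B[j]=6 take 4 → i++
[i=2,j=2] A[i]=6<=B[j]=6 take 6 → i++
[i=3,j=2] A[i]=18>B[j]=6 take 6 → j++
[i=3,j=3] A[i]=18<=B[j]=19 take 18 → i++
[i=4,j=3] A[i]=25>B[j]=19 take 19 → j++
[i=4,j=4] A[i]=25>B[j]=22 take 22 → j++
[i=4,j=5] A[i]=25<=B[j]=33 take 25 → i++
[i=5,j=5] A[i]=26<=B[j]=33 take 26 → i++
[i=6,j=5] A[i]=36>B[j]=33 take 33 → j++
[i=6,j=6] A[i]=36>B[j]=35 take 35 → j++
[i=6,j=7] B done, take A[i]=36 → i++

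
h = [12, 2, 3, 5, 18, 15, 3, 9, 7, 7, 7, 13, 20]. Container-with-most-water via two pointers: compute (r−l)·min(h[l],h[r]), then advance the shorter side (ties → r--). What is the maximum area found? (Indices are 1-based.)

l=1 r=13: min(12,20)*12=144 best=144 *, l++
l=2 r=13: min(2,20)*11=22 best=144, l++
l=3 r=13: min(3,20)*10=30 best=144, l++
l=4 r=13: min(5,20)*9=45 best=144, l++
l=5 r=13: min(18,20)*8=144 best=144, l++
l=6 r=13: min(15,20)*7=105 best=144, l++
l=7 r=13: min(3,20)*6=18 best=144, l++
l=8 r=13: min(9,20)*5=45 best=144, l++
l=9 r=13: min(7,20)*4=28 best=144, l++
l=10 r=13: min(7,20)*3=21 best=144, l++
l=11 r=13: min(7,20)*2=14 best=144, l++
l=12 r=13: min(13,20)*1=13 best=144, l++

max area = 144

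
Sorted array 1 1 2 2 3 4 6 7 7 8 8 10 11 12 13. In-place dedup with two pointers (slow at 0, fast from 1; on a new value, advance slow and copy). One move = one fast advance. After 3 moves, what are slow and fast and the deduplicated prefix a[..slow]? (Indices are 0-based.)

slow=0 fast=1: a[fast]=1=a[slow] dup, fast++
slow=0 fast=2: a[fast]=2≠a[slow]=1 write a[1]=2, slow++,fast++
slow=1 fast=3: a[fast]=2=a[slow] dup, fast++

slow=1, fast=4, prefix=[1, 2]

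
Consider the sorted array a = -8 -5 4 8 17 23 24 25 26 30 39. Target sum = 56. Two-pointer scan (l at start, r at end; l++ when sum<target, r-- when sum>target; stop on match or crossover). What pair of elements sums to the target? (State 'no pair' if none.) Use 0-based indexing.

l=0 r=10: -8+39=31 <56, l++
l=1 r=10: -5+39=34 <56, l++
l=2 r=10: 4+39=43 <56, l++
l=3 r=10: 8+39=47 <56, l++
l=4 r=10: 17+39=56, found

(17, 39)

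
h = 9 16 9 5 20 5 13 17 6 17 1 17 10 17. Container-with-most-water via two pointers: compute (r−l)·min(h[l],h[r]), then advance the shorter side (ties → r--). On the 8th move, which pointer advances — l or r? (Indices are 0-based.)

r

[0,13] min(9,17)*13=117 best=117 * → l++
[1,13] min(16,17)*12=192 best=192 * → l++
[2,13] min(9,17)*11=99 best=192 → l++
[3,13] min(5,17)*10=50 best=192 → l++
[4,13] min(20,17)*9=153 best=192 → r--
[4,12] min(20,10)*8=80 best=192 → r--
[4,11] min(20,17)*7=119 best=192 → r--
[4,10] min(20,1)*6=6 best=192 → r--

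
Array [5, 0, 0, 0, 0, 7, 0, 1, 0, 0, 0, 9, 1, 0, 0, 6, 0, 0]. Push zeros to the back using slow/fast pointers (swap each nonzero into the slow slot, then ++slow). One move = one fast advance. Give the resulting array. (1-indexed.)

[5, 7, 1, 9, 1, 6, 0, 0, 0, 0, 0, 0, 0, 0, 0, 0, 0, 0]

(s=1,f=1) a[fast]=5≠0 swap→a[1]=5 → slow++,fast++
(s=2,f=2) a[fast]=0 → fast++
(s=2,f=3) a[fast]=0 → fast++
(s=2,f=4) a[fast]=0 → fast++
(s=2,f=5) a[fast]=0 → fast++
(s=2,f=6) a[fast]=7≠0 swap→a[2]=7 → slow++,fast++
(s=3,f=7) a[fast]=0 → fast++
(s=3,f=8) a[fast]=1≠0 swap→a[3]=1 → slow++,fast++
(s=4,f=9) a[fast]=0 → fast++
(s=4,f=10) a[fast]=0 → fast++
(s=4,f=11) a[fast]=0 → fast++
(s=4,f=12) a[fast]=9≠0 swap→a[4]=9 → slow++,fast++
(s=5,f=13) a[fast]=1≠0 swap→a[5]=1 → slow++,fast++
(s=6,f=14) a[fast]=0 → fast++
(s=6,f=15) a[fast]=0 → fast++
(s=6,f=16) a[fast]=6≠0 swap→a[6]=6 → slow++,fast++
(s=7,f=17) a[fast]=0 → fast++
(s=7,f=18) a[fast]=0 → fast++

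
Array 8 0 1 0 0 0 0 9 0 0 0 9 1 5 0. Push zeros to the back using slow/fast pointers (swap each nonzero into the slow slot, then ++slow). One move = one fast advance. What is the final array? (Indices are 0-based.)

[8, 1, 9, 9, 1, 5, 0, 0, 0, 0, 0, 0, 0, 0, 0]

(s=0,f=0) a[fast]=8≠0 swap→a[0]=8 → slow++,fast++
(s=1,f=1) a[fast]=0 → fast++
(s=1,f=2) a[fast]=1≠0 swap→a[1]=1 → slow++,fast++
(s=2,f=3) a[fast]=0 → fast++
(s=2,f=4) a[fast]=0 → fast++
(s=2,f=5) a[fast]=0 → fast++
(s=2,f=6) a[fast]=0 → fast++
(s=2,f=7) a[fast]=9≠0 swap→a[2]=9 → slow++,fast++
(s=3,f=8) a[fast]=0 → fast++
(s=3,f=9) a[fast]=0 → fast++
(s=3,f=10) a[fast]=0 → fast++
(s=3,f=11) a[fast]=9≠0 swap→a[3]=9 → slow++,fast++
(s=4,f=12) a[fast]=1≠0 swap→a[4]=1 → slow++,fast++
(s=5,f=13) a[fast]=5≠0 swap→a[5]=5 → slow++,fast++
(s=6,f=14) a[fast]=0 → fast++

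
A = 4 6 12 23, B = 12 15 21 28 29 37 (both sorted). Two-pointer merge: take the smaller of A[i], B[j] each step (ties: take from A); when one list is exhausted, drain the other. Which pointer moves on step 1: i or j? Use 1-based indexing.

[i=1,j=1] A[i]=4<=B[j]=12 take 4 → i++

i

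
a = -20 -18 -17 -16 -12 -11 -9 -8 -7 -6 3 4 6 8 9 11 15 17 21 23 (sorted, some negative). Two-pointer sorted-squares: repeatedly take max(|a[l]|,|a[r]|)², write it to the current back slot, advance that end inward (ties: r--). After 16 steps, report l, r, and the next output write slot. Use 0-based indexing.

[0,19] |-20|<=|23| out[19]=529 → r--
[0,18] |-20|<=|21| out[18]=441 → r--
[0,17] |-20|>|17| out[17]=400 → l++
[1,17] |-18|>|17| out[16]=324 → l++
[2,17] |-17|<=|17| out[15]=289 → r--
[2,16] |-17|>|15| out[14]=289 → l++
[3,16] |-16|>|15| out[13]=256 → l++
[4,16] |-12|<=|15| out[12]=225 → r--
[4,15] |-12|>|11| out[11]=144 → l++
[5,15] |-11|<=|11| out[10]=121 → r--
[5,14] |-11|>|9| out[9]=121 → l++
[6,14] |-9|<=|9| out[8]=81 → r--
[6,13] |-9|>|8| out[7]=81 → l++
[7,13] |-8|<=|8| out[6]=64 → r--
[7,12] |-8|>|6| out[5]=64 → l++
[8,12] |-7|>|6| out[4]=49 → l++

l=9, r=12, next write slot=3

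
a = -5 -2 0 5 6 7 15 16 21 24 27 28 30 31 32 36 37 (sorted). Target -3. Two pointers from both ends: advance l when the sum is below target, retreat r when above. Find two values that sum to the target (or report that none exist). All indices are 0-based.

no pair

[0,16] -5+37=32 >-3 → r--
[0,15] -5+36=31 >-3 → r--
[0,14] -5+32=27 >-3 → r--
[0,13] -5+31=26 >-3 → r--
[0,12] -5+30=25 >-3 → r--
[0,11] -5+28=23 >-3 → r--
[0,10] -5+27=22 >-3 → r--
[0,9] -5+24=19 >-3 → r--
[0,8] -5+21=16 >-3 → r--
[0,7] -5+16=11 >-3 → r--
[0,6] -5+15=10 >-3 → r--
[0,5] -5+7=2 >-3 → r--
[0,4] -5+6=1 >-3 → r--
[0,3] -5+5=0 >-3 → r--
[0,2] -5+0=-5 <-3 → l++
[1,2] -2+0=-2 >-3 → r--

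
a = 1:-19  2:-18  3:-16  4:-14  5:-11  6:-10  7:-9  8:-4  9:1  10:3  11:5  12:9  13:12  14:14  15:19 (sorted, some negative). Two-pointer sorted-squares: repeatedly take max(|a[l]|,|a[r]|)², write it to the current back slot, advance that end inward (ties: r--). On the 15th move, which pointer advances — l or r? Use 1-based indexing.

l=1 r=15: |-19|<=|19| out[15]=361, r--
l=1 r=14: |-19|>|14| out[14]=361, l++
l=2 r=14: |-18|>|14| out[13]=324, l++
l=3 r=14: |-16|>|14| out[12]=256, l++
l=4 r=14: |-14|<=|14| out[11]=196, r--
l=4 r=13: |-14|>|12| out[10]=196, l++
l=5 r=13: |-11|<=|12| out[9]=144, r--
l=5 r=12: |-11|>|9| out[8]=121, l++
l=6 r=12: |-10|>|9| out[7]=100, l++
l=7 r=12: |-9|<=|9| out[6]=81, r--
l=7 r=11: |-9|>|5| out[5]=81, l++
l=8 r=11: |-4|<=|5| out[4]=25, r--
l=8 r=10: |-4|>|3| out[3]=16, l++
l=9 r=10: |1|<=|3| out[2]=9, r--
l=9 r=9: |1|<=|1| out[1]=1, r--

r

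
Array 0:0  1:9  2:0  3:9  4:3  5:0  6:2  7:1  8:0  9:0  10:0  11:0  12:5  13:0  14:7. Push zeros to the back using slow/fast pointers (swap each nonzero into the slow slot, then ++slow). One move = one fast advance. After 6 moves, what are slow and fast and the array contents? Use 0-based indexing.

slow=0 fast=0: a[fast]=0, fast++
slow=0 fast=1: a[fast]=9≠0 swap→a[0]=9, slow++,fast++
slow=1 fast=2: a[fast]=0, fast++
slow=1 fast=3: a[fast]=9≠0 swap→a[1]=9, slow++,fast++
slow=2 fast=4: a[fast]=3≠0 swap→a[2]=3, slow++,fast++
slow=3 fast=5: a[fast]=0, fast++

slow=3, fast=6, a=[9, 9, 3, 0, 0, 0, 2, 1, 0, 0, 0, 0, 5, 0, 7]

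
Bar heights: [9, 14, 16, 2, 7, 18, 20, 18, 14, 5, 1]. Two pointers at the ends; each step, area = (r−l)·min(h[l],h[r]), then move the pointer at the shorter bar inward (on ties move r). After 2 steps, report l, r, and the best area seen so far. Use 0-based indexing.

l=0, r=8, best area=45

l=0 r=10: min(9,1)*10=10 best=10 *, r--
l=0 r=9: min(9,5)*9=45 best=45 *, r--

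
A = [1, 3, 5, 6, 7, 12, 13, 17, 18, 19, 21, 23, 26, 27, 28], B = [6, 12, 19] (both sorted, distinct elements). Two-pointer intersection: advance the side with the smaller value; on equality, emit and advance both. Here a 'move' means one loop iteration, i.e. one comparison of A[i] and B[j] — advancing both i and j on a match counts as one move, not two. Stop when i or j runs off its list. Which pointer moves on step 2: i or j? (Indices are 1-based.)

i

i=1 j=1: 1<6, i++
i=2 j=1: 3<6, i++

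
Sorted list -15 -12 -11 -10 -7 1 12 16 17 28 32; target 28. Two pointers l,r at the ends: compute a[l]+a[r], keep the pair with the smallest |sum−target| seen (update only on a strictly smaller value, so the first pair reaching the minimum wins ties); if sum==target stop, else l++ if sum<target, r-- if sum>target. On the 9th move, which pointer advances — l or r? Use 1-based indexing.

l=1 r=11: -15+32=17 d=11 *, l++
l=2 r=11: -12+32=20 d=8 *, l++
l=3 r=11: -11+32=21 d=7 *, l++
l=4 r=11: -10+32=22 d=6 *, l++
l=5 r=11: -7+32=25 d=3 *, l++
l=6 r=11: 1+32=33 d=5, r--
l=6 r=10: 1+28=29 d=1 *, r--
l=6 r=9: 1+17=18 d=10, l++
l=7 r=9: 12+17=29 d=1, r--

r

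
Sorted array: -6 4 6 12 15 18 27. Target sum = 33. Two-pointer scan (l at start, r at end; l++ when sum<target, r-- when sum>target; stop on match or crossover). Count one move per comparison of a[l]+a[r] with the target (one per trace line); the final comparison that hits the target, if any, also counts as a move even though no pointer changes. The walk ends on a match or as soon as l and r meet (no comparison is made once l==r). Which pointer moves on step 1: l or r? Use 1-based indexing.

l

l=1 r=7: -6+27=21 <33, l++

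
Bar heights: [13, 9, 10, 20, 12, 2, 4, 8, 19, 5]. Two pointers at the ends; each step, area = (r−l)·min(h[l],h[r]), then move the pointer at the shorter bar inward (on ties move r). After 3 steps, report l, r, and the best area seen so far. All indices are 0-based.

l=0 r=9: min(13,5)*9=45 best=45 *, r--
l=0 r=8: min(13,19)*8=104 best=104 *, l++
l=1 r=8: min(9,19)*7=63 best=104, l++

l=2, r=8, best area=104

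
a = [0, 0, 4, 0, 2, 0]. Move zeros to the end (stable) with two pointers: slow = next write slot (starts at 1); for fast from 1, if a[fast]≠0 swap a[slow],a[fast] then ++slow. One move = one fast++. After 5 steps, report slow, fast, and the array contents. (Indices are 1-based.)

slow=3, fast=6, a=[4, 2, 0, 0, 0, 0]

(s=1,f=1) a[fast]=0 → fast++
(s=1,f=2) a[fast]=0 → fast++
(s=1,f=3) a[fast]=4≠0 swap→a[1]=4 → slow++,fast++
(s=2,f=4) a[fast]=0 → fast++
(s=2,f=5) a[fast]=2≠0 swap→a[2]=2 → slow++,fast++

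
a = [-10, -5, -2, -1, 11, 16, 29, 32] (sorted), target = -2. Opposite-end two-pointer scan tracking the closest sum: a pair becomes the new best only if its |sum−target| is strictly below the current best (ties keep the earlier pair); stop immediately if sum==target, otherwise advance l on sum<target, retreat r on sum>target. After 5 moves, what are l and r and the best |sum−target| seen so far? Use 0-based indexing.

[0,7] -10+32=22 d=24 * → r--
[0,6] -10+29=19 d=21 * → r--
[0,5] -10+16=6 d=8 * → r--
[0,4] -10+11=1 d=3 * → r--
[0,3] -10+-1=-11 d=9 → l++

l=1, r=3, best |Δ|=3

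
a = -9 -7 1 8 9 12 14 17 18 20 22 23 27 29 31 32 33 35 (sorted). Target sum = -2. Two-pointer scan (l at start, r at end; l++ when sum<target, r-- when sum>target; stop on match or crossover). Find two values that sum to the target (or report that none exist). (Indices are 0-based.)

no pair

l=0 r=17: -9+35=26 >-2, r--
l=0 r=16: -9+33=24 >-2, r--
l=0 r=15: -9+32=23 >-2, r--
l=0 r=14: -9+31=22 >-2, r--
l=0 r=13: -9+29=20 >-2, r--
l=0 r=12: -9+27=18 >-2, r--
l=0 r=11: -9+23=14 >-2, r--
l=0 r=10: -9+22=13 >-2, r--
l=0 r=9: -9+20=11 >-2, r--
l=0 r=8: -9+18=9 >-2, r--
l=0 r=7: -9+17=8 >-2, r--
l=0 r=6: -9+14=5 >-2, r--
l=0 r=5: -9+12=3 >-2, r--
l=0 r=4: -9+9=0 >-2, r--
l=0 r=3: -9+8=-1 >-2, r--
l=0 r=2: -9+1=-8 <-2, l++
l=1 r=2: -7+1=-6 <-2, l++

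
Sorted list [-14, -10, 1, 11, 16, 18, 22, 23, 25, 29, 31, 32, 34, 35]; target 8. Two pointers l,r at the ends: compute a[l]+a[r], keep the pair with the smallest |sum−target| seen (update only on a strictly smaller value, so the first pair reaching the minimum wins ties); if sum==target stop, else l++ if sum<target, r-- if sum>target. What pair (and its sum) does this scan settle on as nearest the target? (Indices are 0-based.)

[0,13] -14+35=21 d=13 * → r--
[0,12] -14+34=20 d=12 * → r--
[0,11] -14+32=18 d=10 * → r--
[0,10] -14+31=17 d=9 * → r--
[0,9] -14+29=15 d=7 * → r--
[0,8] -14+25=11 d=3 * → r--
[0,7] -14+23=9 d=1 * → r--
[0,6] -14+22=8 d=0 * → stop

pair (-14, 22) with sum 8 (|Δ|=0)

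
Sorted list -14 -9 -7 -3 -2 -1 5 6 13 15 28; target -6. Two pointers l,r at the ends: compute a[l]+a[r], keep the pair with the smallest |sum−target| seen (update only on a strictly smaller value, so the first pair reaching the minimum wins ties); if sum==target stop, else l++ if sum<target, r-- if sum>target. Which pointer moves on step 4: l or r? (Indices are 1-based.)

[1,11] -14+28=14 d=20 * → r--
[1,10] -14+15=1 d=7 * → r--
[1,9] -14+13=-1 d=5 * → r--
[1,8] -14+6=-8 d=2 * → l++

l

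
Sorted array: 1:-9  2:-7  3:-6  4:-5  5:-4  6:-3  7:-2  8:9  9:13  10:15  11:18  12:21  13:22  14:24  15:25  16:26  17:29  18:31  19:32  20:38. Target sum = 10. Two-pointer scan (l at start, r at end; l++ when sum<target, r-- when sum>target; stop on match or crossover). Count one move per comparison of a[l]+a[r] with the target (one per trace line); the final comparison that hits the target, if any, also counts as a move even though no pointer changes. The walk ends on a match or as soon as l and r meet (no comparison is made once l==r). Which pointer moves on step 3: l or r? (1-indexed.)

r

[1,20] -9+38=29 >10 → r--
[1,19] -9+32=23 >10 → r--
[1,18] -9+31=22 >10 → r--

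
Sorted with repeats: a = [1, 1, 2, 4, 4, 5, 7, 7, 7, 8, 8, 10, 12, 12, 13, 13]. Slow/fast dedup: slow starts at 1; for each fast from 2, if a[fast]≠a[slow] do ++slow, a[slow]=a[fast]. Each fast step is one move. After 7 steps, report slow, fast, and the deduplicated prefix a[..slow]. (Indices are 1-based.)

slow=5, fast=9, prefix=[1, 2, 4, 5, 7]

slow=1 fast=2: a[fast]=1=a[slow] dup, fast++
slow=1 fast=3: a[fast]=2≠a[slow]=1 write a[2]=2, slow++,fast++
slow=2 fast=4: a[fast]=4≠a[slow]=2 write a[3]=4, slow++,fast++
slow=3 fast=5: a[fast]=4=a[slow] dup, fast++
slow=3 fast=6: a[fast]=5≠a[slow]=4 write a[4]=5, slow++,fast++
slow=4 fast=7: a[fast]=7≠a[slow]=5 write a[5]=7, slow++,fast++
slow=5 fast=8: a[fast]=7=a[slow] dup, fast++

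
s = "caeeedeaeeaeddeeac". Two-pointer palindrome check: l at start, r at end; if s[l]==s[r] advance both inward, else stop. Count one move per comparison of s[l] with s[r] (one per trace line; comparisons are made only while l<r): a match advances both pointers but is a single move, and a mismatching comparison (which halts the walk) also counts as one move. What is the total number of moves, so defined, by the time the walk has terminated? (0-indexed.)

5 moves

l=0 r=17: 'c'=='c', l++,r--
l=1 r=16: 'a'=='a', l++,r--
l=2 r=15: 'e'=='e', l++,r--
l=3 r=14: 'e'=='e', l++,r--
l=4 r=13: 'e'!='d', stop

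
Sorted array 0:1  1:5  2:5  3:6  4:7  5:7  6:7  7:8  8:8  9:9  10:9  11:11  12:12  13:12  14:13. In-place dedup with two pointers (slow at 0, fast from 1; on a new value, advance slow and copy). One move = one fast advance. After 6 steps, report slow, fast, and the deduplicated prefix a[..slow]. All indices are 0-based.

(s=0,f=1) a[fast]=5≠a[slow]=1 write a[1]=5 → slow++,fast++
(s=1,f=2) a[fast]=5=a[slow] dup → fast++
(s=1,f=3) a[fast]=6≠a[slow]=5 write a[2]=6 → slow++,fast++
(s=2,f=4) a[fast]=7≠a[slow]=6 write a[3]=7 → slow++,fast++
(s=3,f=5) a[fast]=7=a[slow] dup → fast++
(s=3,f=6) a[fast]=7=a[slow] dup → fast++

slow=3, fast=7, prefix=[1, 5, 6, 7]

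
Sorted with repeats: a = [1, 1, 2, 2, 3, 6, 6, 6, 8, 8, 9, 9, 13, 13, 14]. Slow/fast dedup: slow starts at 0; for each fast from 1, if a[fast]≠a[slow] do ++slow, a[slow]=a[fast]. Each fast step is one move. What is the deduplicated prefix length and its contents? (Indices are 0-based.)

length 8; prefix = [1, 2, 3, 6, 8, 9, 13, 14]

(s=0,f=1) a[fast]=1=a[slow] dup → fast++
(s=0,f=2) a[fast]=2≠a[slow]=1 write a[1]=2 → slow++,fast++
(s=1,f=3) a[fast]=2=a[slow] dup → fast++
(s=1,f=4) a[fast]=3≠a[slow]=2 write a[2]=3 → slow++,fast++
(s=2,f=5) a[fast]=6≠a[slow]=3 write a[3]=6 → slow++,fast++
(s=3,f=6) a[fast]=6=a[slow] dup → fast++
(s=3,f=7) a[fast]=6=a[slow] dup → fast++
(s=3,f=8) a[fast]=8≠a[slow]=6 write a[4]=8 → slow++,fast++
(s=4,f=9) a[fast]=8=a[slow] dup → fast++
(s=4,f=10) a[fast]=9≠a[slow]=8 write a[5]=9 → slow++,fast++
(s=5,f=11) a[fast]=9=a[slow] dup → fast++
(s=5,f=12) a[fast]=13≠a[slow]=9 write a[6]=13 → slow++,fast++
(s=6,f=13) a[fast]=13=a[slow] dup → fast++
(s=6,f=14) a[fast]=14≠a[slow]=13 write a[7]=14 → slow++,fast++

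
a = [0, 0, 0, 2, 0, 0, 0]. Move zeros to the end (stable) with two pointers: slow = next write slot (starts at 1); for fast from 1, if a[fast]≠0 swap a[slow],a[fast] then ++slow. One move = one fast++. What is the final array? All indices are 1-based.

[2, 0, 0, 0, 0, 0, 0]

(s=1,f=1) a[fast]=0 → fast++
(s=1,f=2) a[fast]=0 → fast++
(s=1,f=3) a[fast]=0 → fast++
(s=1,f=4) a[fast]=2≠0 swap→a[1]=2 → slow++,fast++
(s=2,f=5) a[fast]=0 → fast++
(s=2,f=6) a[fast]=0 → fast++
(s=2,f=7) a[fast]=0 → fast++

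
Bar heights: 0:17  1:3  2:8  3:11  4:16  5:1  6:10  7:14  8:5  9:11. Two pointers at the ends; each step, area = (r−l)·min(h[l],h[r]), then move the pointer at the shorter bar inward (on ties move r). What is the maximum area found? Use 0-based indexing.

[0,9] min(17,11)*9=99 best=99 * → r--
[0,8] min(17,5)*8=40 best=99 → r--
[0,7] min(17,14)*7=98 best=99 → r--
[0,6] min(17,10)*6=60 best=99 → r--
[0,5] min(17,1)*5=5 best=99 → r--
[0,4] min(17,16)*4=64 best=99 → r--
[0,3] min(17,11)*3=33 best=99 → r--
[0,2] min(17,8)*2=16 best=99 → r--
[0,1] min(17,3)*1=3 best=99 → r--

max area = 99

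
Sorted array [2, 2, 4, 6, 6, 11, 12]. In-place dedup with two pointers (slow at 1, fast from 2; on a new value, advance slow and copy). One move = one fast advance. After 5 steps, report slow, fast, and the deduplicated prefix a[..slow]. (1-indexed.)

slow=4, fast=7, prefix=[2, 4, 6, 11]

(s=1,f=2) a[fast]=2=a[slow] dup → fast++
(s=1,f=3) a[fast]=4≠a[slow]=2 write a[2]=4 → slow++,fast++
(s=2,f=4) a[fast]=6≠a[slow]=4 write a[3]=6 → slow++,fast++
(s=3,f=5) a[fast]=6=a[slow] dup → fast++
(s=3,f=6) a[fast]=11≠a[slow]=6 write a[4]=11 → slow++,fast++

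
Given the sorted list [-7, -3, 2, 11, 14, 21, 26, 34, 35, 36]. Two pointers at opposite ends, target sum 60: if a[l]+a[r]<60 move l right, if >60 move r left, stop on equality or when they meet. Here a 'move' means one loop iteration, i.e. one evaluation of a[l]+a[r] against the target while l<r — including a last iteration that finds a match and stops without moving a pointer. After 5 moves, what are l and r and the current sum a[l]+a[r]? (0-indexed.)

l=5, r=9, sum=57

l=0 r=9: -7+36=29 <60, l++
l=1 r=9: -3+36=33 <60, l++
l=2 r=9: 2+36=38 <60, l++
l=3 r=9: 11+36=47 <60, l++
l=4 r=9: 14+36=50 <60, l++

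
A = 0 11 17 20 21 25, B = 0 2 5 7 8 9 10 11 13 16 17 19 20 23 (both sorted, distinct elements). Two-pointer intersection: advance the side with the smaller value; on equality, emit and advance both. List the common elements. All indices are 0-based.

intersection = [0, 11, 17, 20]

i=0 j=0: 0==0 emit, i++,j++
i=1 j=1: 11>2, j++
i=1 j=2: 11>5, j++
i=1 j=3: 11>7, j++
i=1 j=4: 11>8, j++
i=1 j=5: 11>9, j++
i=1 j=6: 11>10, j++
i=1 j=7: 11==11 emit, i++,j++
i=2 j=8: 17>13, j++
i=2 j=9: 17>16, j++
i=2 j=10: 17==17 emit, i++,j++
i=3 j=11: 20>19, j++
i=3 j=12: 20==20 emit, i++,j++
i=4 j=13: 21<23, i++
i=5 j=13: 25>23, j++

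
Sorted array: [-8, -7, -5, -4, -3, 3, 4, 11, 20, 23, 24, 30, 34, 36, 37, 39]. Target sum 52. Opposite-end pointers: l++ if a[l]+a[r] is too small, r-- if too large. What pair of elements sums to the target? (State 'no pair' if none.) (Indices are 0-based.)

no pair

[0,15] -8+39=31 <52 → l++
[1,15] -7+39=32 <52 → l++
[2,15] -5+39=34 <52 → l++
[3,15] -4+39=35 <52 → l++
[4,15] -3+39=36 <52 → l++
[5,15] 3+39=42 <52 → l++
[6,15] 4+39=43 <52 → l++
[7,15] 11+39=50 <52 → l++
[8,15] 20+39=59 >52 → r--
[8,14] 20+37=57 >52 → r--
[8,13] 20+36=56 >52 → r--
[8,12] 20+34=54 >52 → r--
[8,11] 20+30=50 <52 → l++
[9,11] 23+30=53 >52 → r--
[9,10] 23+24=47 <52 → l++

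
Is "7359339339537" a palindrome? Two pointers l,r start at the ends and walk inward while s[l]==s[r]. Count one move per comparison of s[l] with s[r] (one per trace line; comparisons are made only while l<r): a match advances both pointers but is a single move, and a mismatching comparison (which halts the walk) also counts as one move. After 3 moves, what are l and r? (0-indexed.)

l=3, r=9

l=0 r=12: '7'=='7', l++,r--
l=1 r=11: '3'=='3', l++,r--
l=2 r=10: '5'=='5', l++,r--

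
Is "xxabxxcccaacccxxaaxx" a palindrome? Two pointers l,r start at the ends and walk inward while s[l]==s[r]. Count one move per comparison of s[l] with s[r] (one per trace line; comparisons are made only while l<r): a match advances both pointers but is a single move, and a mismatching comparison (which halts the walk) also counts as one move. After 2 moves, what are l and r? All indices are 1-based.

l=1 r=20: 'x'=='x', l++,r--
l=2 r=19: 'x'=='x', l++,r--

l=3, r=18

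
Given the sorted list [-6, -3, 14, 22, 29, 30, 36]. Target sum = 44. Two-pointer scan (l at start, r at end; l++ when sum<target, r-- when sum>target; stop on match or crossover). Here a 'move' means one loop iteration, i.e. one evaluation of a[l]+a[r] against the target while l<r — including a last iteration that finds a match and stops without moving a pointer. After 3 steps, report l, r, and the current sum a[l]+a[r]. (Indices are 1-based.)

l=3, r=6, sum=44

l=1 r=7: -6+36=30 <44, l++
l=2 r=7: -3+36=33 <44, l++
l=3 r=7: 14+36=50 >44, r--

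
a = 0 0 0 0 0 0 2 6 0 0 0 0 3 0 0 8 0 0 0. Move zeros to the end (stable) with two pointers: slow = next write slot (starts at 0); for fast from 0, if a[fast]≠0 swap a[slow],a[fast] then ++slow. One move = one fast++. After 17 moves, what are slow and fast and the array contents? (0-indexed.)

slow=4, fast=17, a=[2, 6, 3, 8, 0, 0, 0, 0, 0, 0, 0, 0, 0, 0, 0, 0, 0, 0, 0]

slow=0 fast=0: a[fast]=0, fast++
slow=0 fast=1: a[fast]=0, fast++
slow=0 fast=2: a[fast]=0, fast++
slow=0 fast=3: a[fast]=0, fast++
slow=0 fast=4: a[fast]=0, fast++
slow=0 fast=5: a[fast]=0, fast++
slow=0 fast=6: a[fast]=2≠0 swap→a[0]=2, slow++,fast++
slow=1 fast=7: a[fast]=6≠0 swap→a[1]=6, slow++,fast++
slow=2 fast=8: a[fast]=0, fast++
slow=2 fast=9: a[fast]=0, fast++
slow=2 fast=10: a[fast]=0, fast++
slow=2 fast=11: a[fast]=0, fast++
slow=2 fast=12: a[fast]=3≠0 swap→a[2]=3, slow++,fast++
slow=3 fast=13: a[fast]=0, fast++
slow=3 fast=14: a[fast]=0, fast++
slow=3 fast=15: a[fast]=8≠0 swap→a[3]=8, slow++,fast++
slow=4 fast=16: a[fast]=0, fast++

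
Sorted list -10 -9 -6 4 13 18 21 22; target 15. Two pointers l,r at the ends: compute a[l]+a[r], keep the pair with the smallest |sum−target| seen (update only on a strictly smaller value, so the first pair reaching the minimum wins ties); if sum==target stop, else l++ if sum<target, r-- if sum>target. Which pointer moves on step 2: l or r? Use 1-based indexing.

[1,8] -10+22=12 d=3 * → l++
[2,8] -9+22=13 d=2 * → l++

l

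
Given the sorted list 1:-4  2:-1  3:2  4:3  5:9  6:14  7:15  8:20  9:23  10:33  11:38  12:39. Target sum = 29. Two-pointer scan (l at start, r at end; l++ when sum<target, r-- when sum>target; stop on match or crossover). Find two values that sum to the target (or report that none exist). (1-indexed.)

(-4, 33)

l=1 r=12: -4+39=35 >29, r--
l=1 r=11: -4+38=34 >29, r--
l=1 r=10: -4+33=29, found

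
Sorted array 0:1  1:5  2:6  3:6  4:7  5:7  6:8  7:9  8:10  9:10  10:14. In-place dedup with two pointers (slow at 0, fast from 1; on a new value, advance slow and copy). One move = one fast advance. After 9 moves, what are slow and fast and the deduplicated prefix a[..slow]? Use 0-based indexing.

slow=6, fast=10, prefix=[1, 5, 6, 7, 8, 9, 10]

slow=0 fast=1: a[fast]=5≠a[slow]=1 write a[1]=5, slow++,fast++
slow=1 fast=2: a[fast]=6≠a[slow]=5 write a[2]=6, slow++,fast++
slow=2 fast=3: a[fast]=6=a[slow] dup, fast++
slow=2 fast=4: a[fast]=7≠a[slow]=6 write a[3]=7, slow++,fast++
slow=3 fast=5: a[fast]=7=a[slow] dup, fast++
slow=3 fast=6: a[fast]=8≠a[slow]=7 write a[4]=8, slow++,fast++
slow=4 fast=7: a[fast]=9≠a[slow]=8 write a[5]=9, slow++,fast++
slow=5 fast=8: a[fast]=10≠a[slow]=9 write a[6]=10, slow++,fast++
slow=6 fast=9: a[fast]=10=a[slow] dup, fast++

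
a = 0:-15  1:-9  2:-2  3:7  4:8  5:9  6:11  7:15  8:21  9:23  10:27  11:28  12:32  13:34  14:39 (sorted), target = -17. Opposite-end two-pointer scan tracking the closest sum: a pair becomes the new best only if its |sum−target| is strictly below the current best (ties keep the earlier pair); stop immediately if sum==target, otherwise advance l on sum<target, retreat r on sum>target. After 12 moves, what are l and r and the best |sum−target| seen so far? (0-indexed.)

[0,14] -15+39=24 d=41 * → r--
[0,13] -15+34=19 d=36 * → r--
[0,12] -15+32=17 d=34 * → r--
[0,11] -15+28=13 d=30 * → r--
[0,10] -15+27=12 d=29 * → r--
[0,9] -15+23=8 d=25 * → r--
[0,8] -15+21=6 d=23 * → r--
[0,7] -15+15=0 d=17 * → r--
[0,6] -15+11=-4 d=13 * → r--
[0,5] -15+9=-6 d=11 * → r--
[0,4] -15+8=-7 d=10 * → r--
[0,3] -15+7=-8 d=9 * → r--

l=0, r=2, best |Δ|=9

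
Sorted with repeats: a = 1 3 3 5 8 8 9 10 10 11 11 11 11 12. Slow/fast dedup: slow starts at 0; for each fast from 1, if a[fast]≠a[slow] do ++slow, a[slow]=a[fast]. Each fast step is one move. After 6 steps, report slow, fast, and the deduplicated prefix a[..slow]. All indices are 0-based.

(s=0,f=1) a[fast]=3≠a[slow]=1 write a[1]=3 → slow++,fast++
(s=1,f=2) a[fast]=3=a[slow] dup → fast++
(s=1,f=3) a[fast]=5≠a[slow]=3 write a[2]=5 → slow++,fast++
(s=2,f=4) a[fast]=8≠a[slow]=5 write a[3]=8 → slow++,fast++
(s=3,f=5) a[fast]=8=a[slow] dup → fast++
(s=3,f=6) a[fast]=9≠a[slow]=8 write a[4]=9 → slow++,fast++

slow=4, fast=7, prefix=[1, 3, 5, 8, 9]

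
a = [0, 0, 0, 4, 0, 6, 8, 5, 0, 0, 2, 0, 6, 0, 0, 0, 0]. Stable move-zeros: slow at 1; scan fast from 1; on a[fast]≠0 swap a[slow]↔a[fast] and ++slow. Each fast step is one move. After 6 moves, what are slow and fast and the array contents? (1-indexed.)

slow=1 fast=1: a[fast]=0, fast++
slow=1 fast=2: a[fast]=0, fast++
slow=1 fast=3: a[fast]=0, fast++
slow=1 fast=4: a[fast]=4≠0 swap→a[1]=4, slow++,fast++
slow=2 fast=5: a[fast]=0, fast++
slow=2 fast=6: a[fast]=6≠0 swap→a[2]=6, slow++,fast++

slow=3, fast=7, a=[4, 6, 0, 0, 0, 0, 8, 5, 0, 0, 2, 0, 6, 0, 0, 0, 0]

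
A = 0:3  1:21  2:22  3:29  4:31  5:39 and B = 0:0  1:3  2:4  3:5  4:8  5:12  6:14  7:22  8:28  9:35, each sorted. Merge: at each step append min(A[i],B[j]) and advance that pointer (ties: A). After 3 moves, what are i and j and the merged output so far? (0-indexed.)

i=1, j=2, merged so far=[0, 3, 3]

[i=0,j=0] A[i]=3>B[j]=0 take 0 → j++
[i=0,j=1] A[i]=3<=B[j]=3 take 3 → i++
[i=1,j=1] A[i]=21>B[j]=3 take 3 → j++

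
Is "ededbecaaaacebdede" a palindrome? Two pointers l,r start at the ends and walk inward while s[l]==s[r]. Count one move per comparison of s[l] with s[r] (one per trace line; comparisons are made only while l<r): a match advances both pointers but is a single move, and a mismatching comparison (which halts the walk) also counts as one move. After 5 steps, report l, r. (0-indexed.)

l=5, r=12

[0,17] 'e'=='e' → l++,r--
[1,16] 'd'=='d' → l++,r--
[2,15] 'e'=='e' → l++,r--
[3,14] 'd'=='d' → l++,r--
[4,13] 'b'=='b' → l++,r--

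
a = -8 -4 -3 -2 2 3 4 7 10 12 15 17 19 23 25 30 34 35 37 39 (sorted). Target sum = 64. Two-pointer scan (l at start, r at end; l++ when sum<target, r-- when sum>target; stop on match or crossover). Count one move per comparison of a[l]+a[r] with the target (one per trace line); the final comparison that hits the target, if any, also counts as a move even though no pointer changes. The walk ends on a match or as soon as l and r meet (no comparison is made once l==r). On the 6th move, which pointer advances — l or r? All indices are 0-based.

l

[0,19] -8+39=31 <64 → l++
[1,19] -4+39=35 <64 → l++
[2,19] -3+39=36 <64 → l++
[3,19] -2+39=37 <64 → l++
[4,19] 2+39=41 <64 → l++
[5,19] 3+39=42 <64 → l++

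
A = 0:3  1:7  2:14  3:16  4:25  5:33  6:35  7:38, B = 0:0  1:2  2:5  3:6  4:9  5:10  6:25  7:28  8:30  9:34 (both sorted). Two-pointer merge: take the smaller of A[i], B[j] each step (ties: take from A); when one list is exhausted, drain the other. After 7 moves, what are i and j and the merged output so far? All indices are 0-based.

i=2, j=5, merged so far=[0, 2, 3, 5, 6, 7, 9]

[i=0,j=0] A[i]=3>B[j]=0 take 0 → j++
[i=0,j=1] A[i]=3>B[j]=2 take 2 → j++
[i=0,j=2] A[i]=3<=B[j]=5 take 3 → i++
[i=1,j=2] A[i]=7>B[j]=5 take 5 → j++
[i=1,j=3] A[i]=7>B[j]=6 take 6 → j++
[i=1,j=4] A[i]=7<=B[j]=9 take 7 → i++
[i=2,j=4] A[i]=14>B[j]=9 take 9 → j++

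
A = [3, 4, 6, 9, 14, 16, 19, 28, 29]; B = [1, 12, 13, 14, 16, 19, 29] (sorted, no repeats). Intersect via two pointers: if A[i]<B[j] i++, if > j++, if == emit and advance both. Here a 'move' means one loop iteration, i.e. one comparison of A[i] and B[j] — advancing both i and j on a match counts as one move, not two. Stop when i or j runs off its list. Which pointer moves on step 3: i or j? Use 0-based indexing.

i

i=0 j=0: 3>1, j++
i=0 j=1: 3<12, i++
i=1 j=1: 4<12, i++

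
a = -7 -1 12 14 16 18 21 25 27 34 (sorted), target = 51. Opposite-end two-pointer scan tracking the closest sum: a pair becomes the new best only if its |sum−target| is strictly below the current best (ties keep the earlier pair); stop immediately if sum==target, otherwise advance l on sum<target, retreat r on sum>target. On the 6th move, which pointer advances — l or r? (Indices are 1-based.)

l=1 r=10: -7+34=27 d=24 *, l++
l=2 r=10: -1+34=33 d=18 *, l++
l=3 r=10: 12+34=46 d=5 *, l++
l=4 r=10: 14+34=48 d=3 *, l++
l=5 r=10: 16+34=50 d=1 *, l++
l=6 r=10: 18+34=52 d=1, r--

r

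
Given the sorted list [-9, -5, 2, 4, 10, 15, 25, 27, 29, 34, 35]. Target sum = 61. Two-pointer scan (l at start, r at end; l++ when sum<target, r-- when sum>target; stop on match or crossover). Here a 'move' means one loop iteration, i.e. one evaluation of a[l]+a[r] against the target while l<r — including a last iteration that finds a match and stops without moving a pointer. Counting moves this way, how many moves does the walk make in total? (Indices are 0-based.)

l=0 r=10: -9+35=26 <61, l++
l=1 r=10: -5+35=30 <61, l++
l=2 r=10: 2+35=37 <61, l++
l=3 r=10: 4+35=39 <61, l++
l=4 r=10: 10+35=45 <61, l++
l=5 r=10: 15+35=50 <61, l++
l=6 r=10: 25+35=60 <61, l++
l=7 r=10: 27+35=62 >61, r--
l=7 r=9: 27+34=61, found

9 moves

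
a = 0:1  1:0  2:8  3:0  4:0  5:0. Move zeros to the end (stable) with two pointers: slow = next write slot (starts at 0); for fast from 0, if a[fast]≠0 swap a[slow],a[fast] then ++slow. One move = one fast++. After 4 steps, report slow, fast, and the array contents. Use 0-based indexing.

slow=2, fast=4, a=[1, 8, 0, 0, 0, 0]

(s=0,f=0) a[fast]=1≠0 swap→a[0]=1 → slow++,fast++
(s=1,f=1) a[fast]=0 → fast++
(s=1,f=2) a[fast]=8≠0 swap→a[1]=8 → slow++,fast++
(s=2,f=3) a[fast]=0 → fast++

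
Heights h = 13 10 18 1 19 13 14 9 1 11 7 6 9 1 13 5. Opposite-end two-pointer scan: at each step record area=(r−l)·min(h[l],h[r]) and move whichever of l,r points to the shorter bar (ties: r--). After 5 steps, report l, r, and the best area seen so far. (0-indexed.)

l=0, r=10, best area=182

[0,15] min(13,5)*15=75 best=75 * → r--
[0,14] min(13,13)*14=182 best=182 * → r--
[0,13] min(13,1)*13=13 best=182 → r--
[0,12] min(13,9)*12=108 best=182 → r--
[0,11] min(13,6)*11=66 best=182 → r--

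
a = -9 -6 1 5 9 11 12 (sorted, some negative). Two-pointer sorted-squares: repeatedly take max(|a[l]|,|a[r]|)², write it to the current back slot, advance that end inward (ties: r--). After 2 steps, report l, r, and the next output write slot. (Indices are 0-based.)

l=0, r=4, next write slot=4

l=0 r=6: |-9|<=|12| out[6]=144, r--
l=0 r=5: |-9|<=|11| out[5]=121, r--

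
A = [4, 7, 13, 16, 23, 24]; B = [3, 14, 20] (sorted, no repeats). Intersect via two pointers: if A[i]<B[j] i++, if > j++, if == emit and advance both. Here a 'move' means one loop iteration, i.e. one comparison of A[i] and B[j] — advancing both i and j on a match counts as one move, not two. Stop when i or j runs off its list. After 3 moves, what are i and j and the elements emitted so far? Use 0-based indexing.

i=2, j=1, emitted=[]

i=0 j=0: 4>3, j++
i=0 j=1: 4<14, i++
i=1 j=1: 7<14, i++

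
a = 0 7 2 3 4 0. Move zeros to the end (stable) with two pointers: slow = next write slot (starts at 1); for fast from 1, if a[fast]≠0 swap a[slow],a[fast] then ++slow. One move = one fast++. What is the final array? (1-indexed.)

[7, 2, 3, 4, 0, 0]

slow=1 fast=1: a[fast]=0, fast++
slow=1 fast=2: a[fast]=7≠0 swap→a[1]=7, slow++,fast++
slow=2 fast=3: a[fast]=2≠0 swap→a[2]=2, slow++,fast++
slow=3 fast=4: a[fast]=3≠0 swap→a[3]=3, slow++,fast++
slow=4 fast=5: a[fast]=4≠0 swap→a[4]=4, slow++,fast++
slow=5 fast=6: a[fast]=0, fast++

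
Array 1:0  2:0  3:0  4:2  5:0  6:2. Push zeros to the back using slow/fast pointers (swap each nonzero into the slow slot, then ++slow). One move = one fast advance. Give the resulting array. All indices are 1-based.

(s=1,f=1) a[fast]=0 → fast++
(s=1,f=2) a[fast]=0 → fast++
(s=1,f=3) a[fast]=0 → fast++
(s=1,f=4) a[fast]=2≠0 swap→a[1]=2 → slow++,fast++
(s=2,f=5) a[fast]=0 → fast++
(s=2,f=6) a[fast]=2≠0 swap→a[2]=2 → slow++,fast++

[2, 2, 0, 0, 0, 0]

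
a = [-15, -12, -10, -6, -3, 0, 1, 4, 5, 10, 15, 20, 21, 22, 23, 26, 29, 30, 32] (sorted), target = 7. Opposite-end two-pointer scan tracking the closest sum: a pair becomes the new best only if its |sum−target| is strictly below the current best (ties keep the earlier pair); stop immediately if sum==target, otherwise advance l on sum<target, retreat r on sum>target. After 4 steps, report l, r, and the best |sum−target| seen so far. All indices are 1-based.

l=1, r=15, best |Δ|=4

l=1 r=19: -15+32=17 d=10 *, r--
l=1 r=18: -15+30=15 d=8 *, r--
l=1 r=17: -15+29=14 d=7 *, r--
l=1 r=16: -15+26=11 d=4 *, r--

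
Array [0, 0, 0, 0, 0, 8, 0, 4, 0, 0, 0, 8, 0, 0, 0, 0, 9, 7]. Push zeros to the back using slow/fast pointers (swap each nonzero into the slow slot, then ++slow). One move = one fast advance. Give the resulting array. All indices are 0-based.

[8, 4, 8, 9, 7, 0, 0, 0, 0, 0, 0, 0, 0, 0, 0, 0, 0, 0]

slow=0 fast=0: a[fast]=0, fast++
slow=0 fast=1: a[fast]=0, fast++
slow=0 fast=2: a[fast]=0, fast++
slow=0 fast=3: a[fast]=0, fast++
slow=0 fast=4: a[fast]=0, fast++
slow=0 fast=5: a[fast]=8≠0 swap→a[0]=8, slow++,fast++
slow=1 fast=6: a[fast]=0, fast++
slow=1 fast=7: a[fast]=4≠0 swap→a[1]=4, slow++,fast++
slow=2 fast=8: a[fast]=0, fast++
slow=2 fast=9: a[fast]=0, fast++
slow=2 fast=10: a[fast]=0, fast++
slow=2 fast=11: a[fast]=8≠0 swap→a[2]=8, slow++,fast++
slow=3 fast=12: a[fast]=0, fast++
slow=3 fast=13: a[fast]=0, fast++
slow=3 fast=14: a[fast]=0, fast++
slow=3 fast=15: a[fast]=0, fast++
slow=3 fast=16: a[fast]=9≠0 swap→a[3]=9, slow++,fast++
slow=4 fast=17: a[fast]=7≠0 swap→a[4]=7, slow++,fast++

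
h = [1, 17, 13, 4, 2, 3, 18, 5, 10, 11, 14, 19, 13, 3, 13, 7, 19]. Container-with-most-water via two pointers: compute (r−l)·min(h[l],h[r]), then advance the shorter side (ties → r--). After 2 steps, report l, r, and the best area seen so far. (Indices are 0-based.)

[0,16] min(1,19)*16=16 best=16 * → l++
[1,16] min(17,19)*15=255 best=255 * → l++

l=2, r=16, best area=255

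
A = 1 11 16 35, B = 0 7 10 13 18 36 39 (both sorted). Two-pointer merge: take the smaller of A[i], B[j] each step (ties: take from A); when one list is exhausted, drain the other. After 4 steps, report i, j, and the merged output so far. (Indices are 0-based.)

i=0 j=0: A[i]=1>B[j]=0 take 0, j++
i=0 j=1: A[i]=1<=B[j]=7 take 1, i++
i=1 j=1: A[i]=11>B[j]=7 take 7, j++
i=1 j=2: A[i]=11>B[j]=10 take 10, j++

i=1, j=3, merged so far=[0, 1, 7, 10]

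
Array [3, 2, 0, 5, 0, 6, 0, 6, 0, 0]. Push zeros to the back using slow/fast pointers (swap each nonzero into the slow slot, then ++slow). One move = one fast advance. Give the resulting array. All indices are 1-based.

(s=1,f=1) a[fast]=3≠0 swap→a[1]=3 → slow++,fast++
(s=2,f=2) a[fast]=2≠0 swap→a[2]=2 → slow++,fast++
(s=3,f=3) a[fast]=0 → fast++
(s=3,f=4) a[fast]=5≠0 swap→a[3]=5 → slow++,fast++
(s=4,f=5) a[fast]=0 → fast++
(s=4,f=6) a[fast]=6≠0 swap→a[4]=6 → slow++,fast++
(s=5,f=7) a[fast]=0 → fast++
(s=5,f=8) a[fast]=6≠0 swap→a[5]=6 → slow++,fast++
(s=6,f=9) a[fast]=0 → fast++
(s=6,f=10) a[fast]=0 → fast++

[3, 2, 5, 6, 6, 0, 0, 0, 0, 0]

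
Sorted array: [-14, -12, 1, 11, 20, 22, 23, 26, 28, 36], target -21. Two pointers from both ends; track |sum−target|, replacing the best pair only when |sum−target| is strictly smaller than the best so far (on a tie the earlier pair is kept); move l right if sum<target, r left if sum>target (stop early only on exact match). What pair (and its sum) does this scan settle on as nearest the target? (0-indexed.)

[0,9] -14+36=22 d=43 * → r--
[0,8] -14+28=14 d=35 * → r--
[0,7] -14+26=12 d=33 * → r--
[0,6] -14+23=9 d=30 * → r--
[0,5] -14+22=8 d=29 * → r--
[0,4] -14+20=6 d=27 * → r--
[0,3] -14+11=-3 d=18 * → r--
[0,2] -14+1=-13 d=8 * → r--
[0,1] -14+-12=-26 d=5 * → l++

pair (-14, -12) with sum -26 (|Δ|=5)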